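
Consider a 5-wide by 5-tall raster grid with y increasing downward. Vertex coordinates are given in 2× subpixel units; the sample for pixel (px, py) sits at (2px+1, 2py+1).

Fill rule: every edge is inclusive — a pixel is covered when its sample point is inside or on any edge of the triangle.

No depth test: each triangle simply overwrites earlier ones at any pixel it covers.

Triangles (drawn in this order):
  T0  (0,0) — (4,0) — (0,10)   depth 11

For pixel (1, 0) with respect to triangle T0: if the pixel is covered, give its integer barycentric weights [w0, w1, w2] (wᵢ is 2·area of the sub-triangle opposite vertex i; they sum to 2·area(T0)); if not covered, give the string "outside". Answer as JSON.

T0:
  2·area = 40
  edge (0, 0)→(4, 0): d=(4,0) inclusive
  edge (4, 0)→(0, 10): d=(-4,10) inclusive
  edge (0, 10)→(0, 0): d=(0,-10) inclusive
    (0,0)@(1, 1): e=[4,26,10] → █
    (1,0)@(3, 1): e=[4,6,30] → █
    (2,0)@(5, 1): e=[4,-14,50] → ·
    (0,1)@(1, 3): e=[12,18,10] → █
    (1,1)@(3, 3): e=[12,-2,30] → ·
    (0,2)@(1, 5): e=[20,10,10] → █
    (1,2)@(3, 5): e=[20,-10,30] → ·
    (0,3)@(1, 7): e=[28,2,10] → █
    (1,3)@(3, 7): e=[28,-18,30] → ·
    (0,4)@(1, 9): e=[36,-6,10] → ·
  covered (5 px):
    █ █ · · ·
    █ · · · ·
    █ · · · ·
    █ · · · ·
    · · · · ·

Final: [6,30,4]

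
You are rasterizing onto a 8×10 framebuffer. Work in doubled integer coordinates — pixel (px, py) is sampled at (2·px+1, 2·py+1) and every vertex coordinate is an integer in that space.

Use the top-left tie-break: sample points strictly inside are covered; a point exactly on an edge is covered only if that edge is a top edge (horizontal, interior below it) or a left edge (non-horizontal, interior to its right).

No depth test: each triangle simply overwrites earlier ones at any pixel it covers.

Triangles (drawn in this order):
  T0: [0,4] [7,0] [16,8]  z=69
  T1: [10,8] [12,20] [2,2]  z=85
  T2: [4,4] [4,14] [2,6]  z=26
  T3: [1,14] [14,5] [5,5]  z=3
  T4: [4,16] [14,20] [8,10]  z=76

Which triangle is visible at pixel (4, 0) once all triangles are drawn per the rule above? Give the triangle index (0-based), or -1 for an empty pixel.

T0:
  2·area = 92
  edge (0, 4)→(7, 0): d=(7,-4) top-left  bias=+0
  edge (7, 0)→(16, 8): d=(9,8) right/bottom  bias=-1
  edge (16, 8)→(0, 4): d=(-16,-4) top-left  bias=+0
    (3,0)@(7, 1): e=[7,9,76] → #
    (4,0)@(9, 1): e=[15,-7,84] → ·
    (1,1)@(3, 3): e=[5,59,28] → #
    (2,1)@(5, 3): e=[13,43,36] → #
    (4,1)@(9, 3): e=[29,11,52] → #
    (5,1)@(11, 3): e=[37,-5,60] → ·
    (1,2)@(3, 5): e=[19,77,-4] → ·
    (2,2)@(5, 5): e=[27,61,4] → #
    (5,2)@(11, 5): e=[51,13,28] → #
    (6,2)@(13, 5): e=[59,-3,36] → ·
    (2,3)@(5, 7): e=[41,79,-28] → ·
    (3,3)@(7, 7): e=[49,63,-20] → ·
  covered (10 px):
    · · · # · · · ·
    · # # # # · · ·
    · · # # # # · ·
    · · · · · · # ·
    · · · · · · · ·
    · · · · · · · ·
    · · · · · · · ·
    · · · · · · · ·
    · · · · · · · ·
    · · · · · · · ·
T1:
  2·area = 84
  edge (10, 8)→(12, 20): d=(2,12) right/bottom  bias=-1
  edge (12, 20)→(2, 2): d=(-10,-18) top-left  bias=+0
  edge (2, 2)→(10, 8): d=(8,6) right/bottom  bias=-1
    (1,1)@(3, 3): e=[74,8,2] → #
    (2,1)@(5, 3): e=[50,44,-10] → ·
    (1,2)@(3, 5): e=[78,-12,18] → ·
    (2,2)@(5, 5): e=[54,24,6] → #
    (3,2)@(7, 5): e=[30,60,-6] → ·
    (2,3)@(5, 7): e=[58,4,22] → #
    (3,3)@(7, 7): e=[34,40,10] → #
    (4,3)@(9, 7): e=[10,76,-2] → ·
    (2,4)@(5, 9): e=[62,-16,38] → ·
    (3,4)@(7, 9): e=[38,20,26] → #
    (4,4)@(9, 9): e=[14,56,14] → #
    (5,4)@(11, 9): e=[-10,92,2] → ·
    (3,5)@(7, 11): e=[42,0,42] → #  [on edge]
  covered (11 px):
    · · · · · · · ·
    · # · · · · · ·
    · · # · · · · ·
    · · # # · · · ·
    · · · # # · · ·
    · · · # # · · ·
    · · · · # · · ·
    · · · · · # · ·
    · · · · · # · ·
    · · · · · · · ·
T2:
  2·area = 20
  edge (4, 4)→(4, 14): d=(0,10) right/bottom  bias=-1
  edge (4, 14)→(2, 6): d=(-2,-8) top-left  bias=+0
  edge (2, 6)→(4, 4): d=(2,-2) top-left  bias=+0
    (3,0)@(7, 1): e=[-30,50,0] → ·  [on edge]
    (2,1)@(5, 3): e=[-10,30,0] → ·  [on edge]
    (1,2)@(3, 5): e=[10,10,0] → #  [on edge]
    (2,2)@(5, 5): e=[-10,26,4] → ·
    (0,3)@(1, 7): e=[30,-10,0] → ·  [on edge]
    (1,3)@(3, 7): e=[10,6,4] → #
    (2,3)@(5, 7): e=[-10,22,8] → ·
    (1,4)@(3, 9): e=[10,2,8] → #
    (2,4)@(5, 9): e=[-10,18,12] → ·
    (1,5)@(3, 11): e=[10,-2,12] → ·
  covered (3 px):
    · · · · · · · ·
    · · · · · · · ·
    · # · · · · · ·
    · # · · · · · ·
    · # · · · · · ·
    · · · · · · · ·
    · · · · · · · ·
    · · · · · · · ·
    · · · · · · · ·
    · · · · · · · ·
T3:
  2·area = 81  (B↔C swapped to make it positive)
  edge (1, 14)→(5, 5): d=(4,-9) top-left  bias=+0
  edge (5, 5)→(14, 5): d=(9,0) top-left  bias=+0
  edge (14, 5)→(1, 14): d=(-13,9) right/bottom  bias=-1
    (0,2)@(1, 5): e=[-36,0,117] → ·  [on edge]
    (1,2)@(3, 5): e=[-18,0,99] → ·  [on edge]
    (2,2)@(5, 5): e=[0,0,81] → #  [on edge]
    (3,2)@(7, 5): e=[18,0,63] → #  [on edge]
    (4,2)@(9, 5): e=[36,0,45] → #  [on edge]
    (5,2)@(11, 5): e=[54,0,27] → #  [on edge]
    (6,2)@(13, 5): e=[72,0,9] → #  [on edge]
    (7,2)@(15, 5): e=[90,0,-9] → ·  [on edge]
    (2,3)@(5, 7): e=[8,18,55] → #
    (6,3)@(13, 7): e=[80,18,-17] → ·
    (2,4)@(5, 9): e=[16,36,29] → #
    (4,4)@(9, 9): e=[52,36,-7] → ·
  covered (13 px):
    · · · · · · · ·
    · · · · · · · ·
    · · # # # # # ·
    · · # # # # · ·
    · · # # · · · ·
    · # # · · · · ·
    · · · · · · · ·
    · · · · · · · ·
    · · · · · · · ·
    · · · · · · · ·
T4:
  2·area = 76  (B↔C swapped to make it positive)
  edge (4, 16)→(8, 10): d=(4,-6) top-left  bias=+0
  edge (8, 10)→(14, 20): d=(6,10) right/bottom  bias=-1
  edge (14, 20)→(4, 16): d=(-10,-4) top-left  bias=+0
    (2,2)@(5, 5): e=[-38,0,114] → ·  [on edge]
    (3,6)@(7, 13): e=[6,28,42] → #
    (4,6)@(9, 13): e=[18,8,50] → #
    (5,6)@(11, 13): e=[30,-12,58] → ·
    (2,7)@(5, 15): e=[2,60,14] → #
    (5,7)@(11, 15): e=[38,0,38] → ·  [on edge]
    (2,8)@(5, 17): e=[10,72,-6] → ·
    (3,8)@(7, 17): e=[22,52,2] → #
    (5,8)@(11, 17): e=[46,12,18] → #
    (6,8)@(13, 17): e=[58,-8,26] → ·
    (3,9)@(7, 19): e=[30,64,-18] → ·
    (4,9)@(9, 19): e=[42,44,-10] → ·
  covered (9 px):
    · · · · · · · ·
    · · · · · · · ·
    · · · · · · · ·
    · · · · · · · ·
    · · · · · · · ·
    · · · · · · · ·
    · · · # # · · ·
    · · # # # · · ·
    · · · # # # · ·
    · · · · · · # ·

Z-buffer (winner per pixel, '.' = empty):
  . . . 0 . . . .
  . 1 0 0 0 . . .
  . 2 3 3 3 3 3 .
  . 2 3 3 3 3 0 .
  . 2 3 3 1 . . .
  . 3 3 1 1 . . .
  . . . 4 4 . . .
  . . 4 4 4 1 . .
  . . . 4 4 4 . .
  . . . . . . 4 .

Answer: -1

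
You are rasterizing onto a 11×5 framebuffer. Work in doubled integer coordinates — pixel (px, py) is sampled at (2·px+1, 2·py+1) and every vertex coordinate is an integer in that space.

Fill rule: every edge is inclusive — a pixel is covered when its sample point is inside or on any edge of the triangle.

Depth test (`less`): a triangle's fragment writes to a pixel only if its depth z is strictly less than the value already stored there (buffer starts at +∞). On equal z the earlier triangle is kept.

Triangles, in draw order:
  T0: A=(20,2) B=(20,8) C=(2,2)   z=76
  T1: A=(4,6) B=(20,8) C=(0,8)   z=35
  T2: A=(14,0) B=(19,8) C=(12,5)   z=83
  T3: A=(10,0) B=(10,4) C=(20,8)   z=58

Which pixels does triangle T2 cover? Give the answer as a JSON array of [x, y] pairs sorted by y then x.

T0:
  2·area = 108
  edge (20, 2)→(20, 8): d=(0,6) inclusive
  edge (20, 8)→(2, 2): d=(-18,-6) inclusive
  edge (2, 2)→(20, 2): d=(18,0) inclusive
    (2,1)@(5, 3): e=[90,0,18] → X  [on edge]
    (3,1)@(7, 3): e=[78,12,18] → X
    (4,1)@(9, 3): e=[66,24,18] → X
    (5,1)@(11, 3): e=[54,36,18] → X
    (6,1)@(13, 3): e=[42,48,18] → X
    (7,1)@(15, 3): e=[30,60,18] → X
    (8,1)@(17, 3): e=[18,72,18] → X
    (9,1)@(19, 3): e=[6,84,18] → X
    (10,1)@(21, 3): e=[-6,96,18] → .
    (2,2)@(5, 5): e=[90,-36,54] → .
    (3,2)@(7, 5): e=[78,-24,54] → .
    (4,2)@(9, 5): e=[66,-12,54] → .
    (5,2)@(11, 5): e=[54,0,54] → X  [on edge]
    (8,3)@(17, 7): e=[18,0,90] → X  [on edge]
  covered (15 px):
    . . . . . . . . . . .
    . . X X X X X X X X .
    . . . . . X X X X X .
    . . . . . . . . X X .
    . . . . . . . . . . .
T1:
  2·area = 40
  edge (4, 6)→(20, 8): d=(16,2) inclusive
  edge (20, 8)→(0, 8): d=(-20,0) inclusive
  edge (0, 8)→(4, 6): d=(4,-2) inclusive
    (1,3)@(3, 7): e=[18,20,2] → X
    (2,3)@(5, 7): e=[14,20,6] → X
    (3,3)@(7, 7): e=[10,20,10] → X
    (4,3)@(9, 7): e=[6,20,14] → X
    (5,3)@(11, 7): e=[2,20,18] → X
    (6,3)@(13, 7): e=[-2,20,22] → .
    (1,4)@(3, 9): e=[50,-20,10] → .
    (2,4)@(5, 9): e=[46,-20,14] → .
    (3,4)@(7, 9): e=[42,-20,18] → .
    (4,4)@(9, 9): e=[38,-20,22] → .
    (5,4)@(11, 9): e=[34,-20,26] → .
  covered (5 px):
    . . . . . . . . . . .
    . . . . . . . . . . .
    . . . . . . . . . . .
    . X X X X X . . . . .
    . . . . . . . . . . .
T2:
  2·area = 41
  edge (14, 0)→(19, 8): d=(5,8) inclusive
  edge (19, 8)→(12, 5): d=(-7,-3) inclusive
  edge (12, 5)→(14, 0): d=(2,-5) inclusive
    (6,1)@(13, 3): e=[23,17,1] → X
    (7,1)@(15, 3): e=[7,23,11] → X
    (8,1)@(17, 3): e=[-9,29,21] → .
    (6,2)@(13, 5): e=[33,3,5] → X
    (8,2)@(17, 5): e=[1,15,25] → X
    (9,2)@(19, 5): e=[-15,21,35] → .
    (6,3)@(13, 7): e=[43,-11,9] → .
    (7,3)@(15, 7): e=[27,-5,19] → .
    (8,3)@(17, 7): e=[11,1,29] → X
    (9,3)@(19, 7): e=[-5,7,39] → .
    (8,4)@(17, 9): e=[21,-13,33] → .
  covered (6 px):
    . . . . . . . . . . .
    . . . . . . X X . . .
    . . . . . . X X X . .
    . . . . . . . . X . .
    . . . . . . . . . . .
T3:
  2·area = 40  (B↔C swapped to make it positive)
  edge (10, 0)→(20, 8): d=(10,8) inclusive
  edge (20, 8)→(10, 4): d=(-10,-4) inclusive
  edge (10, 4)→(10, 0): d=(0,-4) inclusive
    (5,0)@(11, 1): e=[2,34,4] → X
    (6,0)@(13, 1): e=[-14,42,12] → .
    (5,1)@(11, 3): e=[22,14,4] → X
    (6,1)@(13, 3): e=[6,22,12] → X
    (7,1)@(15, 3): e=[-10,30,20] → .
    (5,2)@(11, 5): e=[42,-6,4] → .
    (6,2)@(13, 5): e=[26,2,12] → X
    (7,2)@(15, 5): e=[10,10,20] → X
    (8,2)@(17, 5): e=[-6,18,28] → .
    (6,3)@(13, 7): e=[46,-18,12] → .
    (7,3)@(15, 7): e=[30,-10,20] → .
  covered (5 px):
    . . . . . X . . . . .
    . . . . . X X . . . .
    . . . . . . X X . . .
    . . . . . . . . . . .
    . . . . . . . . . . .

Answer: [[6,1],[7,1],[6,2],[7,2],[8,2],[8,3]]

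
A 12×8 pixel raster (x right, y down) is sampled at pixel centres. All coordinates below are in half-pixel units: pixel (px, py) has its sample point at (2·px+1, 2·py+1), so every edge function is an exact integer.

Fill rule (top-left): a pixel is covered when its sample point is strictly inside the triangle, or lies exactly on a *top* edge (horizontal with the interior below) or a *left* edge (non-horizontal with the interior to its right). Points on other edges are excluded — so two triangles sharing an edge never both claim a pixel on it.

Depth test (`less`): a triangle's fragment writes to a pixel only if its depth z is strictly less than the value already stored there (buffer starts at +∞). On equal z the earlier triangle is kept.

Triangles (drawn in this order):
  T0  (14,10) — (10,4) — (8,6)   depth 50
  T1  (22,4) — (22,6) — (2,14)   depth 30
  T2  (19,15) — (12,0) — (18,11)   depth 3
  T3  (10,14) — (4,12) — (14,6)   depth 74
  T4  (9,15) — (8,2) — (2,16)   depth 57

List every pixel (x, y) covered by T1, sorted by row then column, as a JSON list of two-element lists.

T0:
  2·area = 20  (B↔C swapped to make it positive)
  edge (14, 10)→(8, 6): d=(-6,-4) top-left  bias=+0
  edge (8, 6)→(10, 4): d=(2,-2) top-left  bias=+0
  edge (10, 4)→(14, 10): d=(4,6) right/bottom  bias=-1
    (6,0)@(13, 1): e=[50,0,-30] → ·  [on edge]
    (5,1)@(11, 3): e=[30,0,-10] → ·  [on edge]
    (4,2)@(9, 5): e=[10,0,10] → #  [on edge]
    (5,2)@(11, 5): e=[18,4,-2] → ·
    (3,3)@(7, 7): e=[-10,0,30] → ·  [on edge]
    (4,3)@(9, 7): e=[-2,4,18] → ·
    (5,3)@(11, 7): e=[6,8,6] → #
    (6,3)@(13, 7): e=[14,12,-6] → ·
    (2,4)@(5, 9): e=[-30,0,50] → ·  [on edge]
    (5,4)@(11, 9): e=[-6,12,14] → ·
    (6,4)@(13, 9): e=[2,16,2] → #
    (7,4)@(15, 9): e=[10,20,-10] → ·
    (1,5)@(3, 11): e=[-50,0,70] → ·  [on edge]
    (0,6)@(1, 13): e=[-70,0,90] → ·  [on edge]
  covered (3 px):
    · · · · · · · · · · · ·
    · · · · · · · · · · · ·
    · · · · # · · · · · · ·
    · · · · · # · · · · · ·
    · · · · · · # · · · · ·
    · · · · · · · · · · · ·
    · · · · · · · · · · · ·
    · · · · · · · · · · · ·
T1:
  2·area = 40
  edge (22, 4)→(22, 6): d=(0,2) right/bottom  bias=-1
  edge (22, 6)→(2, 14): d=(-20,8) right/bottom  bias=-1
  edge (2, 14)→(22, 4): d=(20,-10) top-left  bias=+0
    (10,2)@(21, 5): e=[2,28,10] → #
    (11,2)@(23, 5): e=[-2,12,30] → ·
    (8,3)@(17, 7): e=[10,20,10] → #
    (9,3)@(19, 7): e=[6,4,30] → #
    (10,3)@(21, 7): e=[2,-12,50] → ·
    (6,4)@(13, 9): e=[18,12,10] → #
    (7,4)@(15, 9): e=[14,-4,30] → ·
    (8,4)@(17, 9): e=[10,-20,50] → ·
    (9,4)@(19, 9): e=[6,-36,70] → ·
    (4,5)@(9, 11): e=[26,4,10] → #
    (5,5)@(11, 11): e=[22,-12,30] → ·
    (6,5)@(13, 11): e=[18,-28,50] → ·
  covered (5 px):
    · · · · · · · · · · · ·
    · · · · · · · · · · · ·
    · · · · · · · · · · # ·
    · · · · · · · · # # · ·
    · · · · · · # · · · · ·
    · · · · # · · · · · · ·
    · · · · · · · · · · · ·
    · · · · · · · · · · · ·
T2:
  2·area = 13
  edge (19, 15)→(12, 0): d=(-7,-15) top-left  bias=+0
  edge (12, 0)→(18, 11): d=(6,11) right/bottom  bias=-1
  edge (18, 11)→(19, 15): d=(1,4) right/bottom  bias=-1
    (8,3)@(17, 7): e=[26,-13,0] → ·  [on edge]
    (9,7)@(19, 15): e=[0,13,0] → ·  [on edge]
  covered (0 px):
    · · · · · · · · · · · ·
    · · · · · · · · · · · ·
    · · · · · · · · · · · ·
    · · · · · · · · · · · ·
    · · · · · · · · · · · ·
    · · · · · · · · · · · ·
    · · · · · · · · · · · ·
    · · · · · · · · · · · ·
T3:
  2·area = 56
  edge (10, 14)→(4, 12): d=(-6,-2) top-left  bias=+0
  edge (4, 12)→(14, 6): d=(10,-6) top-left  bias=+0
  edge (14, 6)→(10, 14): d=(-4,8) right/bottom  bias=-1
    (9,1)@(19, 3): e=[84,0,-28] → ·  [on edge]
    (6,3)@(13, 7): e=[48,4,4] → #
    (7,3)@(15, 7): e=[52,16,-12] → ·
    (4,4)@(9, 9): e=[28,0,28] → #  [on edge]
    (5,4)@(11, 9): e=[32,12,12] → #
    (6,4)@(13, 9): e=[36,24,-4] → ·
    (0,5)@(1, 11): e=[0,-28,84] → ·  [on edge]
    (3,5)@(7, 11): e=[12,8,36] → #
    (6,5)@(13, 11): e=[24,44,-12] → ·
    (3,6)@(7, 13): e=[0,28,28] → #  [on edge]
    (5,6)@(11, 13): e=[8,52,-4] → ·
    (3,7)@(7, 15): e=[-12,48,20] → ·
    (6,7)@(13, 15): e=[0,84,-28] → ·  [on edge]
  covered (8 px):
    · · · · · · · · · · · ·
    · · · · · · · · · · · ·
    · · · · · · · · · · · ·
    · · · · · · # · · · · ·
    · · · · # # · · · · · ·
    · · · # # # · · · · · ·
    · · · # # · · · · · · ·
    · · · · · · · · · · · ·
T4:
  2·area = 92  (B↔C swapped to make it positive)
  edge (9, 15)→(2, 16): d=(-7,1) right/bottom  bias=-1
  edge (2, 16)→(8, 2): d=(6,-14) top-left  bias=+0
  edge (8, 2)→(9, 15): d=(1,13) right/bottom  bias=-1
    (3,2)@(7, 5): e=[72,4,16] → #
    (4,2)@(9, 5): e=[70,32,-10] → ·
    (3,3)@(7, 7): e=[58,16,18] → #
    (4,3)@(9, 7): e=[56,44,-8] → ·
    (2,4)@(5, 9): e=[46,0,46] → #  [on edge]
    (4,4)@(9, 9): e=[42,56,-6] → ·
    (2,5)@(5, 11): e=[32,12,48] → #
    (4,5)@(9, 11): e=[28,68,-4] → ·
    (2,6)@(5, 13): e=[18,24,50] → #
    (4,6)@(9, 13): e=[14,80,-2] → ·
    (11,6)@(23, 13): e=[0,276,-184] → ·  [on edge]
    (1,7)@(3, 15): e=[6,8,78] → #
    (4,7)@(9, 15): e=[0,92,0] → ·  [on edge]
  covered (11 px):
    · · · · · · · · · · · ·
    · · · · · · · · · · · ·
    · · · # · · · · · · · ·
    · · · # · · · · · · · ·
    · · # # · · · · · · · ·
    · · # # · · · · · · · ·
    · · # # · · · · · · · ·
    · # # # · · · · · · · ·

Final: [[10,2],[8,3],[9,3],[6,4],[4,5]]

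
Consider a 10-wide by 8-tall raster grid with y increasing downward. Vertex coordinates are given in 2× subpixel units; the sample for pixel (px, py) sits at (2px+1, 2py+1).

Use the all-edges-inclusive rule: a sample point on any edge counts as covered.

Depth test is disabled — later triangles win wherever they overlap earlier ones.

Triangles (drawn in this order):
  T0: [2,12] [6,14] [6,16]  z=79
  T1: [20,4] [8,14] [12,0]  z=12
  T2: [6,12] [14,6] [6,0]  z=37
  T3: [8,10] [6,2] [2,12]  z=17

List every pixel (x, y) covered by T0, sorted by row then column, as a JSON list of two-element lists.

T0:
  2·area = 8
  edge (2, 12)→(6, 14): d=(4,2) inclusive
  edge (6, 14)→(6, 16): d=(0,2) inclusive
  edge (6, 16)→(2, 12): d=(-4,-4) inclusive
    (0,5)@(1, 11): e=[-2,10,0] → .  [on edge]
    (1,6)@(3, 13): e=[2,6,0] → X  [on edge]
    (2,6)@(5, 13): e=[-2,2,8] → .
    (1,7)@(3, 15): e=[10,6,-8] → .
    (2,7)@(5, 15): e=[6,2,0] → X  [on edge]
    (3,7)@(7, 15): e=[2,-2,8] → .
  covered (2 px):
    . . . . . . . . . .
    . . . . . . . . . .
    . . . . . . . . . .
    . . . . . . . . . .
    . . . . . . . . . .
    . . . . . . . . . .
    . X . . . . . . . .
    . . X . . . . . . .
T1:
  2·area = 128
  edge (20, 4)→(8, 14): d=(-12,10) inclusive
  edge (8, 14)→(12, 0): d=(4,-14) inclusive
  edge (12, 0)→(20, 4): d=(8,4) inclusive
    (6,0)@(13, 1): e=[106,18,4] → X
    (7,0)@(15, 1): e=[86,46,-4] → .
    (6,1)@(13, 3): e=[82,26,20] → X
    (7,1)@(15, 3): e=[62,54,12] → X
    (8,1)@(17, 3): e=[42,82,4] → X
    (9,1)@(19, 3): e=[22,110,-4] → .
    (5,2)@(11, 5): e=[78,6,44] → X
    (9,2)@(19, 5): e=[-2,118,12] → .
    (5,3)@(11, 7): e=[54,14,60] → X
    (8,3)@(17, 7): e=[-6,98,36] → .
    (5,4)@(11, 9): e=[30,22,76] → X
    (7,4)@(15, 9): e=[-10,78,60] → .
  covered (16 px):
    . . . . . . X . . .
    . . . . . . X X X .
    . . . . . X X X X .
    . . . . . X X X . .
    . . . . . X X . . .
    . . . . X X . . . .
    . . . . X . . . . .
    . . . . . . . . . .
T2:
  2·area = 96  (B↔C swapped to make it positive)
  edge (6, 12)→(6, 0): d=(0,-12) inclusive
  edge (6, 0)→(14, 6): d=(8,6) inclusive
  edge (14, 6)→(6, 12): d=(-8,6) inclusive
    (3,0)@(7, 1): e=[12,2,82] → X
    (4,0)@(9, 1): e=[36,-10,70] → .
    (3,1)@(7, 3): e=[12,18,66] → X
    (4,1)@(9, 3): e=[36,6,54] → X
    (5,1)@(11, 3): e=[60,-6,42] → .
    (3,2)@(7, 5): e=[12,34,50] → X
    (5,2)@(11, 5): e=[60,10,26] → X
    (6,2)@(13, 5): e=[84,-2,14] → .
    (3,3)@(7, 7): e=[12,50,34] → X
    (6,3)@(13, 7): e=[84,14,-2] → .
    (3,4)@(7, 9): e=[12,66,18] → X
    (5,4)@(11, 9): e=[60,42,-6] → .
  covered (12 px):
    . . . X . . . . . .
    . . . X X . . . . .
    . . . X X X . . . .
    . . . X X X . . . .
    . . . X X . . . . .
    . . . X . . . . . .
    . . . . . . . . . .
    . . . . . . . . . .
T3:
  2·area = 52  (B↔C swapped to make it positive)
  edge (8, 10)→(2, 12): d=(-6,2) inclusive
  edge (2, 12)→(6, 2): d=(4,-10) inclusive
  edge (6, 2)→(8, 10): d=(2,8) inclusive
    (2,2)@(5, 5): e=[36,2,14] → X
    (3,2)@(7, 5): e=[32,22,-2] → .
    (2,3)@(5, 7): e=[24,10,18] → X
    (3,3)@(7, 7): e=[20,30,2] → X
    (4,3)@(9, 7): e=[16,50,-14] → .
    (8,3)@(17, 7): e=[0,130,-78] → .  [on edge]
    (2,4)@(5, 9): e=[12,18,22] → X
    (4,4)@(9, 9): e=[4,58,-10] → .
    (5,4)@(11, 9): e=[0,78,-26] → .  [on edge]
    (1,5)@(3, 11): e=[4,6,42] → X
    (2,5)@(5, 11): e=[0,26,26] → X  [on edge]
    (3,5)@(7, 11): e=[-4,46,10] → .
  covered (7 px):
    . . . . . . . . . .
    . . . . . . . . . .
    . . X . . . . . . .
    . . X X . . . . . .
    . . X X . . . . . .
    . X X . . . . . . .
    . . . . . . . . . .
    . . . . . . . . . .

Answer: [[1,6],[2,7]]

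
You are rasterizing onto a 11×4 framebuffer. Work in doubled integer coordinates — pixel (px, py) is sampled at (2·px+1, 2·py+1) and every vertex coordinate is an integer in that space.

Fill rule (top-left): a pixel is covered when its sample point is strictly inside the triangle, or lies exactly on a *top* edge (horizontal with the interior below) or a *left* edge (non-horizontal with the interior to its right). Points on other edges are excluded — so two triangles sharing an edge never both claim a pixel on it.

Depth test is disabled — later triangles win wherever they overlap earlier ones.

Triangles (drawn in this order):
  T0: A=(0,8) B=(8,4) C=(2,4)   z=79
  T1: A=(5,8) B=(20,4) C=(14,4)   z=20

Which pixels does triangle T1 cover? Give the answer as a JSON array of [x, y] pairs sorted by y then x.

T0:
  2·area = 24  (B↔C swapped to make it positive)
  edge (0, 8)→(2, 4): d=(2,-4) top-left  bias=+0
  edge (2, 4)→(8, 4): d=(6,0) top-left  bias=+0
  edge (8, 4)→(0, 8): d=(-8,4) right/bottom  bias=-1
    (1,2)@(3, 5): e=[6,6,12] → █
    (2,2)@(5, 5): e=[14,6,4] → █
    (3,2)@(7, 5): e=[22,6,-4] → ·
    (0,3)@(1, 7): e=[2,18,4] → █
    (1,3)@(3, 7): e=[10,18,-4] → ·
    (2,3)@(5, 7): e=[18,18,-12] → ·
  covered (3 px):
    · · · · · · · · · · ·
    · · · · · · · · · · ·
    · █ █ · · · · · · · ·
    █ · · · · · · · · · ·
T1:
  2·area = 24  (B↔C swapped to make it positive)
  edge (5, 8)→(14, 4): d=(9,-4) top-left  bias=+0
  edge (14, 4)→(20, 4): d=(6,0) top-left  bias=+0
  edge (20, 4)→(5, 8): d=(-15,4) right/bottom  bias=-1
    (6,2)@(13, 5): e=[5,6,13] → █
    (7,2)@(15, 5): e=[13,6,5] → █
    (8,2)@(17, 5): e=[21,6,-3] → ·
    (6,3)@(13, 7): e=[23,18,-17] → ·
    (7,3)@(15, 7): e=[31,18,-25] → ·
  covered (2 px):
    · · · · · · · · · · ·
    · · · · · · · · · · ·
    · · · · · · █ █ · · ·
    · · · · · · · · · · ·

Answer: [[6,2],[7,2]]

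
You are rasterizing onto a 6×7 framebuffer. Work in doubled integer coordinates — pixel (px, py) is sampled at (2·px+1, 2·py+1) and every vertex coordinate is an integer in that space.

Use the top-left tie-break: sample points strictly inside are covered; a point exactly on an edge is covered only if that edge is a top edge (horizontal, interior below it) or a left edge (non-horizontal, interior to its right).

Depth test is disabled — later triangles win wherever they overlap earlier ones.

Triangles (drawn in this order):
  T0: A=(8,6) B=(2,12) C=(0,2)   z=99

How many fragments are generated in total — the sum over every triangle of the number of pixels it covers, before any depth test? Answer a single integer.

T0:
  2·area = 72
  edge (8, 6)→(2, 12): d=(-6,6) right/bottom  bias=-1
  edge (2, 12)→(0, 2): d=(-2,-10) top-left  bias=+0
  edge (0, 2)→(8, 6): d=(8,4) right/bottom  bias=-1
    (0,1)@(1, 3): e=[60,8,4] → X
    (1,1)@(3, 3): e=[48,28,-4] → .
    (5,1)@(11, 3): e=[0,108,-36] → .  [on edge]
    (0,2)@(1, 5): e=[48,4,20] → X
    (1,2)@(3, 5): e=[36,24,12] → X
    (2,2)@(5, 5): e=[24,44,4] → X
    (3,2)@(7, 5): e=[12,64,-4] → .
    (4,2)@(9, 5): e=[0,84,-12] → .  [on edge]
    (0,3)@(1, 7): e=[36,0,36] → X  [on edge]
    (3,3)@(7, 7): e=[0,60,12] → .  [on edge]
    (0,4)@(1, 9): e=[24,-4,52] → .
    (1,4)@(3, 9): e=[12,16,44] → X
    (2,4)@(5, 9): e=[0,36,36] → .  [on edge]
    (1,5)@(3, 11): e=[0,12,60] → .  [on edge]
    (0,6)@(1, 13): e=[0,-12,84] → .  [on edge]
  covered (8 px):
    . . . . . .
    X . . . . .
    X X X . . .
    X X X . . .
    . X . . . .
    . . . . . .
    . . . . . .

Result: 8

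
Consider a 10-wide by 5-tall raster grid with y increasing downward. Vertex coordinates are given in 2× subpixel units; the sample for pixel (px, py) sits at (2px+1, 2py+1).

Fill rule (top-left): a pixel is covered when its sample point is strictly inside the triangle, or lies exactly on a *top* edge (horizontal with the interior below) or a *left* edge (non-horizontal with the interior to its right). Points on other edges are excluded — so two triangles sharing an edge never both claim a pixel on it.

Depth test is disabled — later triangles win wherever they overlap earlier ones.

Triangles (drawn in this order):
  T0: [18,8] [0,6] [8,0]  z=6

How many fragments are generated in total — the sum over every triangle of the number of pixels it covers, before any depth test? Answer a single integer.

T0:
  2·area = 124
  edge (18, 8)→(0, 6): d=(-18,-2) top-left  bias=+0
  edge (0, 6)→(8, 0): d=(8,-6) top-left  bias=+0
  edge (8, 0)→(18, 8): d=(10,8) right/bottom  bias=-1
    (3,0)@(7, 1): e=[104,2,18] → #
    (4,0)@(9, 1): e=[108,14,2] → #
    (5,0)@(11, 1): e=[112,26,-14] → ·
    (2,1)@(5, 3): e=[64,6,54] → #
    (5,1)@(11, 3): e=[76,42,6] → #
    (6,1)@(13, 3): e=[80,54,-10] → ·
    (1,2)@(3, 5): e=[24,10,90] → #
    (6,2)@(13, 5): e=[44,70,10] → #
    (7,2)@(15, 5): e=[48,82,-6] → ·
    (1,3)@(3, 7): e=[-12,26,110] → ·
    (2,3)@(5, 7): e=[-8,38,94] → ·
    (3,3)@(7, 7): e=[-4,50,78] → ·
    (4,3)@(9, 7): e=[0,62,62] → #  [on edge]
  covered (16 px):
    · · · # # · · · · ·
    · · # # # # · · · ·
    · # # # # # # · · ·
    · · · · # # # # · ·
    · · · · · · · · · ·

Answer: 16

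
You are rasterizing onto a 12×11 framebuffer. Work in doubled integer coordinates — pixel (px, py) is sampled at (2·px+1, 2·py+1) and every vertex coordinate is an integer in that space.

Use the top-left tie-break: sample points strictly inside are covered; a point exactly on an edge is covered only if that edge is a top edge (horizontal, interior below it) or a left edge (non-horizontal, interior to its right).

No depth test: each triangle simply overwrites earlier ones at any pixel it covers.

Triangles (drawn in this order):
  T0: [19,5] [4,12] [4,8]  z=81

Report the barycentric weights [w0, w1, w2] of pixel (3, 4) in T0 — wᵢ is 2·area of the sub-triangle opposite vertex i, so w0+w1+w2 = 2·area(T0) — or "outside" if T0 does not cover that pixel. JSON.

T0:
  2·area = 60
  edge (19, 5)→(4, 12): d=(-15,7) right/bottom  bias=-1
  edge (4, 12)→(4, 8): d=(0,-4) top-left  bias=+0
  edge (4, 8)→(19, 5): d=(15,-3) top-left  bias=+0
    (9,2)@(19, 5): e=[0,60,0] → ·  [on edge]
    (4,3)@(9, 7): e=[40,20,0] → #  [on edge]
    (5,3)@(11, 7): e=[26,28,6] → #
    (6,3)@(13, 7): e=[12,36,12] → #
    (7,3)@(15, 7): e=[-2,44,18] → ·
    (2,4)@(5, 9): e=[38,4,18] → #
    (3,4)@(7, 9): e=[24,12,24] → #
    (5,4)@(11, 9): e=[-4,28,36] → ·
    (6,4)@(13, 9): e=[-18,36,42] → ·
    (2,5)@(5, 11): e=[8,4,48] → #
    (3,5)@(7, 11): e=[-6,12,54] → ·
    (4,5)@(9, 11): e=[-20,20,60] → ·
  covered (7 px):
    · · · · · · · · · · · ·
    · · · · · · · · · · · ·
    · · · · · · · · · · · ·
    · · · · # # # · · · · ·
    · · # # # · · · · · · ·
    · · # · · · · · · · · ·
    · · · · · · · · · · · ·
    · · · · · · · · · · · ·
    · · · · · · · · · · · ·
    · · · · · · · · · · · ·
    · · · · · · · · · · · ·

Result: [12,24,24]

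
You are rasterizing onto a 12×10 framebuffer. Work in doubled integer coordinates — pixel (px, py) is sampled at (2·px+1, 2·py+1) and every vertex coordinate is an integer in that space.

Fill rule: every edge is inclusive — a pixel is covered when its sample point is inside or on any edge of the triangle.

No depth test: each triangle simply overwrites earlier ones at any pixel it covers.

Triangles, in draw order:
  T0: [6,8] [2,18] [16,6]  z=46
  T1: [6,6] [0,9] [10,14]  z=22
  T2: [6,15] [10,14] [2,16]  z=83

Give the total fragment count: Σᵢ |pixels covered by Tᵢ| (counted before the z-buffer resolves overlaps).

T0:
  2·area = 92  (B↔C swapped to make it positive)
  edge (6, 8)→(16, 6): d=(10,-2) inclusive
  edge (16, 6)→(2, 18): d=(-14,12) inclusive
  edge (2, 18)→(6, 8): d=(4,-10) inclusive
    (10,2)@(21, 5): e=[0,-46,138] → ·  [on edge]
    (5,3)@(11, 7): e=[0,46,46] → #  [on edge]
    (6,3)@(13, 7): e=[4,22,66] → #
    (7,3)@(15, 7): e=[8,-2,86] → ·
    (0,4)@(1, 9): e=[0,138,-46] → ·  [on edge]
    (3,4)@(7, 9): e=[12,66,14] → #
    (4,4)@(9, 9): e=[16,42,34] → #
    (6,4)@(13, 9): e=[24,-6,74] → ·
    (2,5)@(5, 11): e=[28,62,2] → #
    (5,5)@(11, 11): e=[40,-10,62] → ·
    (2,6)@(5, 13): e=[48,34,10] → #
    (4,6)@(9, 13): e=[56,-14,50] → ·
  covered (12 px):
    · · · · · · · · · · · ·
    · · · · · · · · · · · ·
    · · · · · · · · · · · ·
    · · · · · # # · · · · ·
    · · · # # # · · · · · ·
    · · # # # · · · · · · ·
    · · # # · · · · · · · ·
    · · # · · · · · · · · ·
    · # · · · · · · · · · ·
    · · · · · · · · · · · ·
T1:
  2·area = 60  (B↔C swapped to make it positive)
  edge (6, 6)→(10, 14): d=(4,8) inclusive
  edge (10, 14)→(0, 9): d=(-10,-5) inclusive
  edge (0, 9)→(6, 6): d=(6,-3) inclusive
    (2,3)@(5, 7): e=[12,45,3] → #
    (3,3)@(7, 7): e=[-4,55,9] → ·
    (0,4)@(1, 9): e=[52,5,3] → #
    (1,4)@(3, 9): e=[36,15,9] → #
    (3,4)@(7, 9): e=[4,35,21] → #
    (4,4)@(9, 9): e=[-12,45,27] → ·
    (0,5)@(1, 11): e=[60,-15,15] → ·
    (1,5)@(3, 11): e=[44,-5,21] → ·
    (2,5)@(5, 11): e=[28,5,27] → #
    (4,5)@(9, 11): e=[-4,25,39] → ·
    (2,6)@(5, 13): e=[36,-15,39] → ·
    (3,6)@(7, 13): e=[20,-5,45] → ·
  covered (8 px):
    · · · · · · · · · · · ·
    · · · · · · · · · · · ·
    · · · · · · · · · · · ·
    · · # · · · · · · · · ·
    # # # # · · · · · · · ·
    · · # # · · · · · · · ·
    · · · · # · · · · · · ·
    · · · · · · · · · · · ·
    · · · · · · · · · · · ·
    · · · · · · · · · · · ·
T2:
  degenerate (2·area = 0) — covers nothing

Result: 20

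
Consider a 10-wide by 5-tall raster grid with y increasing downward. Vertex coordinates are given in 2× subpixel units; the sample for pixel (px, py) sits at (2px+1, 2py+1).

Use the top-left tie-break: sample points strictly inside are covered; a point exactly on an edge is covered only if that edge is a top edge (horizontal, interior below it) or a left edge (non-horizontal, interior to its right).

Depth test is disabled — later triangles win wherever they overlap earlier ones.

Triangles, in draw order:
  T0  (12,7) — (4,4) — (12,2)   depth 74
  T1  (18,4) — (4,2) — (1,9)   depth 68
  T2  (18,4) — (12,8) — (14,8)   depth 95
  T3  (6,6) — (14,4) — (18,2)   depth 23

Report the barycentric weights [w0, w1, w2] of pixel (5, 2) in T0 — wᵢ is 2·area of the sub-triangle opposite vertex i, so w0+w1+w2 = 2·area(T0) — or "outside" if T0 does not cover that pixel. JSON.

T0:
  2·area = 40
  edge (12, 7)→(4, 4): d=(-8,-3) top-left  bias=+0
  edge (4, 4)→(12, 2): d=(8,-2) top-left  bias=+0
  edge (12, 2)→(12, 7): d=(0,5) right/bottom  bias=-1
    (4,1)@(9, 3): e=[23,2,15] → █
    (5,1)@(11, 3): e=[29,6,5] → █
    (6,1)@(13, 3): e=[35,10,-5] → ·
    (3,2)@(7, 5): e=[1,14,25] → █
    (6,2)@(13, 5): e=[19,26,-5] → ·
    (3,3)@(7, 7): e=[-15,30,25] → ·
    (4,3)@(9, 7): e=[-9,34,15] → ·
    (5,3)@(11, 7): e=[-3,38,5] → ·
  covered (5 px):
    · · · · · · · · · ·
    · · · · █ █ · · · ·
    · · · █ █ █ · · · ·
    · · · · · · · · · ·
    · · · · · · · · · ·
T1:
  2·area = 104  (B↔C swapped to make it positive)
  edge (18, 4)→(1, 9): d=(-17,5) right/bottom  bias=-1
  edge (1, 9)→(4, 2): d=(3,-7) top-left  bias=+0
  edge (4, 2)→(18, 4): d=(14,2) right/bottom  bias=-1
    (2,1)@(5, 3): e=[82,10,12] → █
    (3,1)@(7, 3): e=[72,24,8] → █
    (4,1)@(9, 3): e=[62,38,4] → █
    (5,1)@(11, 3): e=[52,52,0] → ·  [on edge]
    (1,2)@(3, 5): e=[58,2,44] → █
    (5,2)@(11, 5): e=[18,58,28] → █
    (6,2)@(13, 5): e=[8,72,24] → █
    (7,2)@(15, 5): e=[-2,86,20] → ·
    (1,3)@(3, 7): e=[24,8,72] → █
    (4,3)@(9, 7): e=[-6,50,60] → ·
    (5,3)@(11, 7): e=[-16,64,56] → ·
    (6,3)@(13, 7): e=[-26,78,52] → ·
    (0,4)@(1, 9): e=[0,0,104] → ·  [on edge]
  covered (12 px):
    · · · · · · · · · ·
    · · █ █ █ · · · · ·
    · █ █ █ █ █ █ · · ·
    · █ █ █ · · · · · ·
    · · · · · · · · · ·
T2:
  2·area = 8  (B↔C swapped to make it positive)
  edge (18, 4)→(14, 8): d=(-4,4) right/bottom  bias=-1
  edge (14, 8)→(12, 8): d=(-2,0) right/bottom  bias=-1
  edge (12, 8)→(18, 4): d=(6,-4) top-left  bias=+0
    (9,1)@(19, 3): e=[0,10,-2] → ·  [on edge]
    (8,2)@(17, 5): e=[0,6,2] → ·  [on edge]
    (7,3)@(15, 7): e=[0,2,6] → ·  [on edge]
    (6,4)@(13, 9): e=[0,-2,10] → ·  [on edge]
  covered (0 px):
    · · · · · · · · · ·
    · · · · · · · · · ·
    · · · · · · · · · ·
    · · · · · · · · · ·
    · · · · · · · · · ·
T3:
  2·area = 8  (B↔C swapped to make it positive)
  edge (6, 6)→(18, 2): d=(12,-4) top-left  bias=+0
  edge (18, 2)→(14, 4): d=(-4,2) right/bottom  bias=-1
  edge (14, 4)→(6, 6): d=(-8,2) right/bottom  bias=-1
    (7,1)@(15, 3): e=[0,2,6] → █  [on edge]
    (8,1)@(17, 3): e=[8,-2,2] → ·
    (4,2)@(9, 5): e=[0,6,2] → █  [on edge]
    (5,2)@(11, 5): e=[8,2,-2] → ·
    (7,2)@(15, 5): e=[24,-6,-10] → ·
    (1,3)@(3, 7): e=[0,10,-2] → ·  [on edge]
    (4,3)@(9, 7): e=[24,-2,-14] → ·
  covered (2 px):
    · · · · · · · · · ·
    · · · · · · · █ · ·
    · · · · █ · · · · ·
    · · · · · · · · · ·
    · · · · · · · · · ·

Answer: [22,5,13]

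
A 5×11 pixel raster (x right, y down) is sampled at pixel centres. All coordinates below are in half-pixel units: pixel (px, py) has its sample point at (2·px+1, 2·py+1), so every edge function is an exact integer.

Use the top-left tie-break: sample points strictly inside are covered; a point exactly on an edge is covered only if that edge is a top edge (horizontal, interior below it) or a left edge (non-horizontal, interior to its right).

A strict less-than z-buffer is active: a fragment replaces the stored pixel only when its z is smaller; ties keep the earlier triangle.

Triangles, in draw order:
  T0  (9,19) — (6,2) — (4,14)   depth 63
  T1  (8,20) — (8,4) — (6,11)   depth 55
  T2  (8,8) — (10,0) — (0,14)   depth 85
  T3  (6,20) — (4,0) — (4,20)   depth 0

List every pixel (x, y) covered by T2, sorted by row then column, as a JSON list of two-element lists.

T0:
  2·area = 70  (B↔C swapped to make it positive)
  edge (9, 19)→(4, 14): d=(-5,-5) top-left  bias=+0
  edge (4, 14)→(6, 2): d=(2,-12) top-left  bias=+0
  edge (6, 2)→(9, 19): d=(3,17) right/bottom  bias=-1
    (2,4)@(5, 9): e=[30,2,38] → █
    (3,4)@(7, 9): e=[40,26,4] → █
    (4,4)@(9, 9): e=[50,50,-30] → ·
    (0,5)@(1, 11): e=[0,-42,112] → ·  [on edge]
    (2,5)@(5, 11): e=[20,6,44] → █
    (4,5)@(9, 11): e=[40,54,-24] → ·
    (1,6)@(3, 13): e=[0,-14,84] → ·  [on edge]
    (2,6)@(5, 13): e=[10,10,50] → █
    (4,6)@(9, 13): e=[30,58,-18] → ·
    (2,7)@(5, 15): e=[0,14,56] → █  [on edge]
    (4,7)@(9, 15): e=[20,62,-12] → ·
    (2,8)@(5, 17): e=[-10,18,62] → ·
    (3,8)@(7, 17): e=[0,42,28] → █  [on edge]
    (4,9)@(9, 19): e=[0,70,0] → ·  [on edge]
  covered (9 px):
    · · · · ·
    · · · · ·
    · · · · ·
    · · · · ·
    · · █ █ ·
    · · █ █ ·
    · · █ █ ·
    · · █ █ ·
    · · · █ ·
    · · · · ·
    · · · · ·
T1:
  2·area = 32  (B↔C swapped to make it positive)
  edge (8, 20)→(6, 11): d=(-2,-9) top-left  bias=+0
  edge (6, 11)→(8, 4): d=(2,-7) top-left  bias=+0
  edge (8, 4)→(8, 20): d=(0,16) right/bottom  bias=-1
    (3,4)@(7, 9): e=[13,3,16] → █
    (4,4)@(9, 9): e=[31,17,-16] → ·
    (3,5)@(7, 11): e=[9,7,16] → █
    (4,5)@(9, 11): e=[27,21,-16] → ·
    (3,6)@(7, 13): e=[5,11,16] → █
    (4,6)@(9, 13): e=[23,25,-16] → ·
    (3,7)@(7, 15): e=[1,15,16] → █
    (4,7)@(9, 15): e=[19,29,-16] → ·
    (3,8)@(7, 17): e=[-3,19,16] → ·
  covered (4 px):
    · · · · ·
    · · · · ·
    · · · · ·
    · · · · ·
    · · · █ ·
    · · · █ ·
    · · · █ ·
    · · · █ ·
    · · · · ·
    · · · · ·
    · · · · ·
T2:
  2·area = 52  (B↔C swapped to make it positive)
  edge (8, 8)→(0, 14): d=(-8,6) right/bottom  bias=-1
  edge (0, 14)→(10, 0): d=(10,-14) top-left  bias=+0
  edge (10, 0)→(8, 8): d=(-2,8) right/bottom  bias=-1
    (4,1)@(9, 3): e=[34,16,2] → █
    (3,2)@(7, 5): e=[30,8,14] → █
    (4,2)@(9, 5): e=[18,36,-2] → ·
    (2,3)@(5, 7): e=[26,0,26] → █  [on edge]
    (4,3)@(9, 7): e=[2,56,-6] → ·
    (2,4)@(5, 9): e=[10,20,22] → █
    (3,4)@(7, 9): e=[-2,48,6] → ·
    (1,5)@(3, 11): e=[6,12,34] → █
    (2,5)@(5, 11): e=[-6,40,18] → ·
    (0,6)@(1, 13): e=[2,4,46] → █
    (1,6)@(3, 13): e=[-10,32,30] → ·
    (0,7)@(1, 15): e=[-14,24,42] → ·
  covered (7 px):
    · · · · ·
    · · · · █
    · · · █ ·
    · · █ █ ·
    · · █ · ·
    · █ · · ·
    █ · · · ·
    · · · · ·
    · · · · ·
    · · · · ·
    · · · · ·
T3:
  2·area = 40  (B↔C swapped to make it positive)
  edge (6, 20)→(4, 20): d=(-2,0) right/bottom  bias=-1
  edge (4, 20)→(4, 0): d=(0,-20) top-left  bias=+0
  edge (4, 0)→(6, 20): d=(2,20) right/bottom  bias=-1
    (2,5)@(5, 11): e=[18,20,2] → █
    (3,5)@(7, 11): e=[18,60,-38] → ·
    (2,6)@(5, 13): e=[14,20,6] → █
    (3,6)@(7, 13): e=[14,60,-34] → ·
    (2,7)@(5, 15): e=[10,20,10] → █
    (3,7)@(7, 15): e=[10,60,-30] → ·
    (2,8)@(5, 17): e=[6,20,14] → █
    (3,8)@(7, 17): e=[6,60,-26] → ·
    (2,9)@(5, 19): e=[2,20,18] → █
    (3,9)@(7, 19): e=[2,60,-22] → ·
    (2,10)@(5, 21): e=[-2,20,22] → ·
  covered (5 px):
    · · · · ·
    · · · · ·
    · · · · ·
    · · · · ·
    · · · · ·
    · · █ · ·
    · · █ · ·
    · · █ · ·
    · · █ · ·
    · · █ · ·
    · · · · ·

Final: [[4,1],[3,2],[2,3],[3,3],[2,4],[1,5],[0,6]]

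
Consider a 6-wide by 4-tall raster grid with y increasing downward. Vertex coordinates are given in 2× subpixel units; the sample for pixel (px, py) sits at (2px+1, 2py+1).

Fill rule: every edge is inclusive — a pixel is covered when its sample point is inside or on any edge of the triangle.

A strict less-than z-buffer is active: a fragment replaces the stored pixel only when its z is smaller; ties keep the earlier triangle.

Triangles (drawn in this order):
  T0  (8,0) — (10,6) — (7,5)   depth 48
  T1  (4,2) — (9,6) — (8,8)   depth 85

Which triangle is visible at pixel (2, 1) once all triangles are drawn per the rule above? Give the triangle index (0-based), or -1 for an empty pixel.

T0:
  2·area = 16
  edge (8, 0)→(10, 6): d=(2,6) inclusive
  edge (10, 6)→(7, 5): d=(-3,-1) inclusive
  edge (7, 5)→(8, 0): d=(1,-5) inclusive
    (0,1)@(1, 3): e=[48,0,-32] → ·  [on edge]
    (4,1)@(9, 3): e=[0,8,8] → █  [on edge]
    (5,1)@(11, 3): e=[-12,10,18] → ·
    (3,2)@(7, 5): e=[16,0,0] → █  [on edge]
    (5,2)@(11, 5): e=[-8,4,20] → ·
    (3,3)@(7, 7): e=[20,-6,2] → ·
    (4,3)@(9, 7): e=[8,-4,12] → ·
  covered (3 px):
    · · · · · ·
    · · · · █ ·
    · · · █ █ ·
    · · · · · ·
T1:
  2·area = 14
  edge (4, 2)→(9, 6): d=(5,4) inclusive
  edge (9, 6)→(8, 8): d=(-1,2) inclusive
  edge (8, 8)→(4, 2): d=(-4,-6) inclusive
    (2,1)@(5, 3): e=[1,11,2] → █
    (3,1)@(7, 3): e=[-7,7,14] → ·
    (2,2)@(5, 5): e=[11,9,-6] → ·
    (3,2)@(7, 5): e=[3,5,6] → █
    (4,2)@(9, 5): e=[-5,1,18] → ·
    (3,3)@(7, 7): e=[13,3,-2] → ·
  covered (2 px):
    · · · · · ·
    · · █ · · ·
    · · · █ · ·
    · · · · · ·

Z-buffer (winner per pixel, '.' = empty):
  . . . . . .
  . . 1 . 0 .
  . . . 0 0 .
  . . . . . .

Answer: 1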